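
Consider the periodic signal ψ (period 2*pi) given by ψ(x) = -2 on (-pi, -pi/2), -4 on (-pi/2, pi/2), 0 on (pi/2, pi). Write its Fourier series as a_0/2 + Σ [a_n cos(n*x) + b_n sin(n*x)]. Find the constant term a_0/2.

a_0 = 1/pi ∫_{-pi}^{pi} ψ(x) dx = 1/pi · (-5*pi) = -5.
So the constant term a_0/2 = -5/2.

-5/2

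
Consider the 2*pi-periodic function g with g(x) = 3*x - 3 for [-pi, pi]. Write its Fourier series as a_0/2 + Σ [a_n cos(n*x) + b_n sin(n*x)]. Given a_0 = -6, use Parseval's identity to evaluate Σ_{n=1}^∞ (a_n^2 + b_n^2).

Parseval: a_0^2/2 + Σ_{n≥1} (a_n^2+b_n^2) = 1/pi ∫_{-pi}^{pi} g(x)^2 dx = 18 + 6*pi**2.
Subtract a_0^2/2 = 18: Σ (a_n^2+b_n^2) = 6*pi**2.

6*pi**2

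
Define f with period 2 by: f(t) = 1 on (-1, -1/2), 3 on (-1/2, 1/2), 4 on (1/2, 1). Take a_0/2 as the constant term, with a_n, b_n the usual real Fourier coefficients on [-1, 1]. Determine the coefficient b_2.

-3/pi

b_2 = ∫_{-1}^{1} f(t) sin(2*pi*t) dt.
Split the integral at the breakpoints.
Directly, an antiderivative of (1) sin(2*pi*t) is -cos(2*pi*t)/(2*pi); evaluating from -1 to -1/2: ∫_{-1}^{-1/2} (1) sin(2*pi*t) dt = (1/(2*pi)) - (-1/(2*pi)) = 1/pi.
Directly, an antiderivative of (3) sin(2*pi*t) is -3*cos(2*pi*t)/(2*pi); evaluating from -1/2 to 1/2: ∫_{-1/2}^{1/2} (3) sin(2*pi*t) dt = (3/(2*pi)) - (3/(2*pi)) = 0.
Directly, an antiderivative of (4) sin(2*pi*t) is -2*cos(2*pi*t)/pi; evaluating from 1/2 to 1: ∫_{1/2}^{1} (4) sin(2*pi*t) dt = (-2/pi) - (2/pi) = -4/pi.
Summing the pieces gives b_2 = -3/pi.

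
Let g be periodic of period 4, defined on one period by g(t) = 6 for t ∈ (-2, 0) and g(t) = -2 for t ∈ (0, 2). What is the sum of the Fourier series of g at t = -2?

At t = -2 the one-sided limits are g(-2^-) = -2 and g(-2^+) = 6.
By Dirichlet's theorem the series converges to their average, [(-2) + (6)]/2 = 2.

2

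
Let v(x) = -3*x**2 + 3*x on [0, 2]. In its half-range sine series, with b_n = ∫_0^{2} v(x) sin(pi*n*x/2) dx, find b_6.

b_6 = ∫_0^{2} (-3*x**2 + 3*x) sin(3*pi*x) dx.
Integrating by parts twice (tabular method), an antiderivative of (-3*x**2 + 3*x) sin(3*pi*x) is x**2*cos(3*pi*x)/pi - 2*x*sin(3*pi*x)/(3*pi**2) - x*cos(3*pi*x)/pi + sin(3*pi*x)/(3*pi**2) - 2*cos(3*pi*x)/(9*pi**3); evaluating from 0 to 2: ∫_{0}^{2} (-3*x**2 + 3*x) sin(3*pi*x) dx = (-2/(9*pi**3) + 2/pi) - (-2/(9*pi**3)) = 2/pi.
Hence b_6 = 2/pi.

2/pi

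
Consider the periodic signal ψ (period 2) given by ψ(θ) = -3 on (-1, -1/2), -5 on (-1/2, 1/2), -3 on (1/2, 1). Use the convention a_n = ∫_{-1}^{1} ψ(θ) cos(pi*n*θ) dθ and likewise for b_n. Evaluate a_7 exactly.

4/(7*pi)

a_7 = ∫_{-1}^{1} ψ(θ) cos(7*pi*θ) dθ.
ψ is even and cos(7*pi*θ) is even, so the integrand is even and a_7 = 2 ∫_0^{1} ψ(θ) cos(7*pi*θ) dθ.
Split the integral at the breakpoints.
Directly, an antiderivative of (-5) cos(7*pi*θ) is -5*sin(7*pi*θ)/(7*pi); evaluating from 0 to 1/2: ∫_{0}^{1/2} (-5) cos(7*pi*θ) dθ = (5/(7*pi)) - (0) = 5/(7*pi).
Directly, an antiderivative of (-3) cos(7*pi*θ) is -3*sin(7*pi*θ)/(7*pi); evaluating from 1/2 to 1: ∫_{1/2}^{1} (-3) cos(7*pi*θ) dθ = (0) - (3/(7*pi)) = -3/(7*pi).
Summing the pieces and multiplying by 2 gives a_7 = 4/(7*pi).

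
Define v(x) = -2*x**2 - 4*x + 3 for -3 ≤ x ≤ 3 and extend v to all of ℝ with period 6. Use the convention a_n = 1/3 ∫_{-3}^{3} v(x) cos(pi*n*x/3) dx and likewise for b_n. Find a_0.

-6

a_0 = 1/3 ∫_{-3}^{3} v(x) dx = 1/3 · (-18) = -6.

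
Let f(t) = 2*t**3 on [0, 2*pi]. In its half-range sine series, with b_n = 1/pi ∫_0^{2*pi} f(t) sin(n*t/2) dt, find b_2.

24 - 16*pi**2

b_2 = 1/pi ∫_0^{2*pi} (2*t**3) sin(t) dt.
Integrating by parts three times (tabular method), an antiderivative of (2*t**3) sin(t) is -2*t**3*cos(t) + 6*t**2*sin(t) + 12*t*cos(t) - 12*sin(t); evaluating from 0 to 2*pi: ∫_{0}^{2*pi} (2*t**3) sin(t) dt = (-16*pi**3 + 24*pi) - (0) = -16*pi**3 + 24*pi.
Hence b_2 = (1/pi)·(-16*pi**3 + 24*pi) = 24 - 16*pi**2.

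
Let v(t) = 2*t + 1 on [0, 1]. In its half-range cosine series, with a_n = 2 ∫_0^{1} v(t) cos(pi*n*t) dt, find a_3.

-8/(9*pi**2)

a_3 = 2 ∫_0^{1} (2*t + 1) cos(3*pi*t) dt.
Integrating by parts (boundary term plus one more integral), an antiderivative of (2*t + 1) cos(3*pi*t) is 2*t*sin(3*pi*t)/(3*pi) + sin(3*pi*t)/(3*pi) + 2*cos(3*pi*t)/(9*pi**2); evaluating from 0 to 1: ∫_{0}^{1} (2*t + 1) cos(3*pi*t) dt = (-2/(9*pi**2)) - (2/(9*pi**2)) = -4/(9*pi**2).
Hence a_3 = 2·(-4/(9*pi**2)) = -8/(9*pi**2).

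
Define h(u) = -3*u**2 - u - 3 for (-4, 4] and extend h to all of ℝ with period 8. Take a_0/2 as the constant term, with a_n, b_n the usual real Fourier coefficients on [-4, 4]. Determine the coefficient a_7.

a_7 = 1/4 ∫_{-4}^{4} h(u) cos(7*pi*u/4) du.
Integrating by parts twice (tabular method), an antiderivative of (-3*u**2 - u - 3) cos(7*pi*u/4) is -12*u**2*sin(7*pi*u/4)/(7*pi) - 4*u*sin(7*pi*u/4)/(7*pi) - 96*u*cos(7*pi*u/4)/(49*pi**2) - 12*sin(7*pi*u/4)/(7*pi) + 384*sin(7*pi*u/4)/(343*pi**3) - 16*cos(7*pi*u/4)/(49*pi**2); evaluating from -4 to 4: ∫_{-4}^{4} (-3*u**2 - u - 3) cos(7*pi*u/4) du = (400/(49*pi**2)) - (-368/(49*pi**2)) = 768/(49*pi**2).
Hence a_7 = (1/4)·(768/(49*pi**2)) = 192/(49*pi**2).

192/(49*pi**2)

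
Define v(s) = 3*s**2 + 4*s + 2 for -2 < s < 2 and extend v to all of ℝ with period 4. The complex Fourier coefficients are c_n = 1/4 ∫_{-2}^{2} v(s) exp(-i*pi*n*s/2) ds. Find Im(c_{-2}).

-4/pi

Since v is real-valued, Im(c_{-2}) = -1/4 ∫_{-2}^{2} v(s) sin(-pi*s) ds = b_{2}/2.
Integrating by parts twice (tabular method), an antiderivative of (3*s**2 + 4*s + 2) sin(-pi*s) is 3*s**2*cos(pi*s)/pi - 6*s*sin(pi*s)/pi**2 + 4*s*cos(pi*s)/pi - 4*sin(pi*s)/pi**2 - 6*cos(pi*s)/pi**3 + 2*cos(pi*s)/pi; evaluating from -2 to 2: ∫_{-2}^{2} (3*s**2 + 4*s + 2) sin(-pi*s) ds = (-6/pi**3 + 22/pi) - (-6/pi**3 + 6/pi) = 16/pi.
Hence Im(c_{-2}) = (-1/4)·(16/pi) = -4/pi.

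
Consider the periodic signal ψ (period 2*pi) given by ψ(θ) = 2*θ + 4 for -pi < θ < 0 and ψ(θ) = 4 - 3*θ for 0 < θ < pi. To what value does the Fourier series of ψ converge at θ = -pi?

4 - 5*pi/2

At θ = -pi the one-sided limits are ψ(-pi^-) = 4 - 3*pi and ψ(-pi^+) = 4 - 2*pi.
By Dirichlet's theorem the series converges to their average, [(4 - 3*pi) + (4 - 2*pi)]/2 = 4 - 5*pi/2.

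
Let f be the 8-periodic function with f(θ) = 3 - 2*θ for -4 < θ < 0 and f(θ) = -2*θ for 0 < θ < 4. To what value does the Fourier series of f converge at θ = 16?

θ = 16 differs from θ = 0 by 2 full period(s), and the series is 8-periodic.
At θ = 0 the one-sided limits are f(0^-) = 3 and f(0^+) = 0.
By Dirichlet's theorem the series converges to their average, [(3) + (0)]/2 = 3/2.

3/2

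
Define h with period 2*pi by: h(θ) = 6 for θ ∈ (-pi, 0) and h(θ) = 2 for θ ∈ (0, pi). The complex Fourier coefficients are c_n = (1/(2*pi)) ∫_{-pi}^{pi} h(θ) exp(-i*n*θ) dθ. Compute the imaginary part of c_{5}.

4/(5*pi)

Since h is real-valued, Im(c_{5}) = -(1/(2*pi)) ∫_{-pi}^{pi} h(θ) sin(5*θ) dθ = -b_{5}/2.
Split the integral at the breakpoints.
Directly, an antiderivative of (6) sin(5*θ) is -6*cos(5*θ)/5; evaluating from -pi to 0: ∫_{-pi}^{0} (6) sin(5*θ) dθ = (-6/5) - (6/5) = -12/5.
Directly, an antiderivative of (2) sin(5*θ) is -2*cos(5*θ)/5; evaluating from 0 to pi: ∫_{0}^{pi} (2) sin(5*θ) dθ = (2/5) - (-2/5) = 4/5.
So ∫_{-pi}^{pi} h(θ) sin(5*θ) dθ = -8/5.
Hence Im(c_{5}) = (-1/(2*pi))·(-8/5) = 4/(5*pi).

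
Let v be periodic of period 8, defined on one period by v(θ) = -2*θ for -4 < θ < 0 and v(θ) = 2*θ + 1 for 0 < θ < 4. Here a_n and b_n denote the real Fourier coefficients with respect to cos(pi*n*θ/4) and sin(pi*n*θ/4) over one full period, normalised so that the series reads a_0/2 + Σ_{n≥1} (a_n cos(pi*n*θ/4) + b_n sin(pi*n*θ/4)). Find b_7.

2/(7*pi)

b_7 = 1/4 ∫_{-4}^{4} v(θ) sin(7*pi*θ/4) dθ.
Split the integral at the breakpoints.
Integrating by parts (boundary term plus one more integral), an antiderivative of (-2*θ) sin(7*pi*θ/4) is 8*θ*cos(7*pi*θ/4)/(7*pi) - 32*sin(7*pi*θ/4)/(49*pi**2); evaluating from -4 to 0: ∫_{-4}^{0} (-2*θ) sin(7*pi*θ/4) dθ = (0) - (32/(7*pi)) = -32/(7*pi).
Integrating by parts (boundary term plus one more integral), an antiderivative of (2*θ + 1) sin(7*pi*θ/4) is -8*θ*cos(7*pi*θ/4)/(7*pi) + 32*sin(7*pi*θ/4)/(49*pi**2) - 4*cos(7*pi*θ/4)/(7*pi); evaluating from 0 to 4: ∫_{0}^{4} (2*θ + 1) sin(7*pi*θ/4) dθ = (36/(7*pi)) - (-4/(7*pi)) = 40/(7*pi).
Summing the pieces and multiplying by (1/4) gives b_7 = 2/(7*pi).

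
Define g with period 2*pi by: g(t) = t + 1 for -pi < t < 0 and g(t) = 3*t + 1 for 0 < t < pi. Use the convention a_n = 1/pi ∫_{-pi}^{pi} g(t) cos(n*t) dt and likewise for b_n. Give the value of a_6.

a_6 = 1/pi ∫_{-pi}^{pi} g(t) cos(6*t) dt.
Split the integral at the breakpoints.
Integrating by parts (boundary term plus one more integral), an antiderivative of (t + 1) cos(6*t) is t*sin(6*t)/6 + sin(6*t)/6 + cos(6*t)/36; evaluating from -pi to 0: ∫_{-pi}^{0} (t + 1) cos(6*t) dt = (1/36) - (1/36) = 0.
Integrating by parts (boundary term plus one more integral), an antiderivative of (3*t + 1) cos(6*t) is t*sin(6*t)/2 + sin(6*t)/6 + cos(6*t)/12; evaluating from 0 to pi: ∫_{0}^{pi} (3*t + 1) cos(6*t) dt = (1/12) - (1/12) = 0.
Summing the pieces and multiplying by (1/pi) gives a_6 = 0.

0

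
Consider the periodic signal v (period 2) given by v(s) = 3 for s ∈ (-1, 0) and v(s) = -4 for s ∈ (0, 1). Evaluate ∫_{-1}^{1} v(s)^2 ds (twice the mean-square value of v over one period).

∫_{-1}^{1} v(s)^2 ds = 25.

25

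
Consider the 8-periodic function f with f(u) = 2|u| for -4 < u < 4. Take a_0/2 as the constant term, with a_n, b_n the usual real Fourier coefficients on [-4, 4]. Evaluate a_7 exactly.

a_7 = 1/4 ∫_{-4}^{4} f(u) cos(7*pi*u/4) du.
f is even and cos(7*pi*u/4) is even, so the integrand is even and a_7 = 1/2 ∫_0^{4} f(u) cos(7*pi*u/4) du.
Integrating by parts (boundary term plus one more integral), an antiderivative of (2*u) cos(7*pi*u/4) is 8*u*sin(7*pi*u/4)/(7*pi) + 32*cos(7*pi*u/4)/(49*pi**2); evaluating from 0 to 4: ∫_{0}^{4} (2*u) cos(7*pi*u/4) du = (-32/(49*pi**2)) - (32/(49*pi**2)) = -64/(49*pi**2).
Hence a_7 = (1/2)·(-64/(49*pi**2)) = -32/(49*pi**2).

-32/(49*pi**2)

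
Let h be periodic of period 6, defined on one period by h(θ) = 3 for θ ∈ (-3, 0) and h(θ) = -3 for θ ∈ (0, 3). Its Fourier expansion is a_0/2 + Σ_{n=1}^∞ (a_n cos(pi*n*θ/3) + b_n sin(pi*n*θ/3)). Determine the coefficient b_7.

b_7 = 1/3 ∫_{-3}^{3} h(θ) sin(7*pi*θ/3) dθ.
h is odd and sin(7*pi*θ/3) is odd, so the integrand is even and b_7 = 2/3 ∫_0^{3} h(θ) sin(7*pi*θ/3) dθ.
Directly, an antiderivative of (-3) sin(7*pi*θ/3) is 9*cos(7*pi*θ/3)/(7*pi); evaluating from 0 to 3: ∫_{0}^{3} (-3) sin(7*pi*θ/3) dθ = (-9/(7*pi)) - (9/(7*pi)) = -18/(7*pi).
Hence b_7 = (2/3)·(-18/(7*pi)) = -12/(7*pi).

-12/(7*pi)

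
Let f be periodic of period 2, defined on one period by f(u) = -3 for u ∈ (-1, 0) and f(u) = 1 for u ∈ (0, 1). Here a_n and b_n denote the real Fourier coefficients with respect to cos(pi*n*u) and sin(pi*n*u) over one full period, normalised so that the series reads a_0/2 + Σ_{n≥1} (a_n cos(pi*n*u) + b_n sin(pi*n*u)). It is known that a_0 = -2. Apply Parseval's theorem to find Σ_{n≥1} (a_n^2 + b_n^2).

Parseval: a_0^2/2 + Σ_{n≥1} (a_n^2+b_n^2) = ∫_{-1}^{1} f(u)^2 du = 10.
Subtract a_0^2/2 = 2: Σ (a_n^2+b_n^2) = 8.

8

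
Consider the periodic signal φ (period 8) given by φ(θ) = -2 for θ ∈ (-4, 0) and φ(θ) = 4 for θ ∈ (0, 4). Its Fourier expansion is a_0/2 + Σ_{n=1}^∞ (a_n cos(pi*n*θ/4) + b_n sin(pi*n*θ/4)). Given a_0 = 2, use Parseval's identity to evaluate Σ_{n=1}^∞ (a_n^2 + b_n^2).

Parseval: a_0^2/2 + Σ_{n≥1} (a_n^2+b_n^2) = 1/4 ∫_{-4}^{4} φ(θ)^2 dθ = 20.
Subtract a_0^2/2 = 2: Σ (a_n^2+b_n^2) = 18.

18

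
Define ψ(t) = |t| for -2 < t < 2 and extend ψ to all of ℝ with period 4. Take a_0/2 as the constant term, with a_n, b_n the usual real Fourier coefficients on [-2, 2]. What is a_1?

-8/pi**2

a_1 = 1/2 ∫_{-2}^{2} ψ(t) cos(pi*t/2) dt.
ψ is even and cos(pi*t/2) is even, so the integrand is even and a_1 = ∫_0^{2} ψ(t) cos(pi*t/2) dt.
Integrating by parts (boundary term plus one more integral), an antiderivative of (t) cos(pi*t/2) is 2*t*sin(pi*t/2)/pi + 4*cos(pi*t/2)/pi**2; evaluating from 0 to 2: ∫_{0}^{2} (t) cos(pi*t/2) dt = (-4/pi**2) - (4/pi**2) = -8/pi**2.
Hence a_1 = -8/pi**2.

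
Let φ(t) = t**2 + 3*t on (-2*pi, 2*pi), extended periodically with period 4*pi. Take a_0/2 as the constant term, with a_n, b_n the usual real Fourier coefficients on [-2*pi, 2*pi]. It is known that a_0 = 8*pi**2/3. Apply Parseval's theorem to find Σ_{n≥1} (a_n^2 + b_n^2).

pi**2*(24 + 128*pi**2/45)

Parseval: a_0^2/2 + Σ_{n≥1} (a_n^2+b_n^2) = (1/(2*pi)) ∫_{-2*pi}^{2*pi} φ(t)^2 dt = pi**2*(24 + 32*pi**2/5).
Subtract a_0^2/2 = 32*pi**4/9: Σ (a_n^2+b_n^2) = pi**2*(24 + 128*pi**2/45).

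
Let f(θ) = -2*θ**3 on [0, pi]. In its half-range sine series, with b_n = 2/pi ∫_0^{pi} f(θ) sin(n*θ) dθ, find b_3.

8/9 - 4*pi**2/3

b_3 = 2/pi ∫_0^{pi} (-2*θ**3) sin(3*θ) dθ.
Integrating by parts three times (tabular method), an antiderivative of (-2*θ**3) sin(3*θ) is 2*θ**3*cos(3*θ)/3 - 2*θ**2*sin(3*θ)/3 - 4*θ*cos(3*θ)/9 + 4*sin(3*θ)/27; evaluating from 0 to pi: ∫_{0}^{pi} (-2*θ**3) sin(3*θ) dθ = (2*pi*(2 - 3*pi**2)/9) - (0) = 2*pi*(2 - 3*pi**2)/9.
Hence b_3 = (2/pi)·(2*pi*(2 - 3*pi**2)/9) = 8/9 - 4*pi**2/3.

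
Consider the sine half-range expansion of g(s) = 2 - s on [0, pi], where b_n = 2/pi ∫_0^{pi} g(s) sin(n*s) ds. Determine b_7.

2*(4 - pi)/(7*pi)

b_7 = 2/pi ∫_0^{pi} (2 - s) sin(7*s) ds.
Integrating by parts (boundary term plus one more integral), an antiderivative of (2 - s) sin(7*s) is s*cos(7*s)/7 - sin(7*s)/49 - 2*cos(7*s)/7; evaluating from 0 to pi: ∫_{0}^{pi} (2 - s) sin(7*s) ds = (2/7 - pi/7) - (-2/7) = 4/7 - pi/7.
Hence b_7 = (2/pi)·(4/7 - pi/7) = 2*(4 - pi)/(7*pi).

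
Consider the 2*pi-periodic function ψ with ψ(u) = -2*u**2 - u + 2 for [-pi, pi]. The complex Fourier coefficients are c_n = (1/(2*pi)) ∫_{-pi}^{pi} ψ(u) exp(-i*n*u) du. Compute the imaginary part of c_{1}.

Since ψ is real-valued, Im(c_{1}) = -(1/(2*pi)) ∫_{-pi}^{pi} ψ(u) sin(u) du = -b_{1}/2.
Integrating by parts twice (tabular method), an antiderivative of (-2*u**2 - u + 2) sin(u) is 2*u**2*cos(u) - 4*u*sin(u) + u*cos(u) - sin(u) - 6*cos(u); evaluating from -pi to pi: ∫_{-pi}^{pi} (-2*u**2 - u + 2) sin(u) du = (-2*pi**2 - pi + 6) - (-2*pi**2 + pi + 6) = -2*pi.
Hence Im(c_{1}) = (-1/(2*pi))·(-2*pi) = 1.

1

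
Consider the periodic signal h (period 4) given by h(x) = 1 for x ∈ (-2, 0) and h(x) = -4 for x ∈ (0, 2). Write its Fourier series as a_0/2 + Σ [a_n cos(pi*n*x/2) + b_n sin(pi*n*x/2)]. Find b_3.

b_3 = 1/2 ∫_{-2}^{2} h(x) sin(3*pi*x/2) dx.
Split the integral at the breakpoints.
Directly, an antiderivative of (1) sin(3*pi*x/2) is -2*cos(3*pi*x/2)/(3*pi); evaluating from -2 to 0: ∫_{-2}^{0} (1) sin(3*pi*x/2) dx = (-2/(3*pi)) - (2/(3*pi)) = -4/(3*pi).
Directly, an antiderivative of (-4) sin(3*pi*x/2) is 8*cos(3*pi*x/2)/(3*pi); evaluating from 0 to 2: ∫_{0}^{2} (-4) sin(3*pi*x/2) dx = (-8/(3*pi)) - (8/(3*pi)) = -16/(3*pi).
Summing the pieces and multiplying by (1/2) gives b_3 = -10/(3*pi).

-10/(3*pi)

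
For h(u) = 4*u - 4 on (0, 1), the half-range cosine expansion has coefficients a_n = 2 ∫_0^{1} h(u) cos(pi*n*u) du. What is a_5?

-16/(25*pi**2)

a_5 = 2 ∫_0^{1} (4*u - 4) cos(5*pi*u) du.
Integrating by parts (boundary term plus one more integral), an antiderivative of (4*u - 4) cos(5*pi*u) is 4*u*sin(5*pi*u)/(5*pi) - 4*sin(5*pi*u)/(5*pi) + 4*cos(5*pi*u)/(25*pi**2); evaluating from 0 to 1: ∫_{0}^{1} (4*u - 4) cos(5*pi*u) du = (-4/(25*pi**2)) - (4/(25*pi**2)) = -8/(25*pi**2).
Hence a_5 = 2·(-8/(25*pi**2)) = -16/(25*pi**2).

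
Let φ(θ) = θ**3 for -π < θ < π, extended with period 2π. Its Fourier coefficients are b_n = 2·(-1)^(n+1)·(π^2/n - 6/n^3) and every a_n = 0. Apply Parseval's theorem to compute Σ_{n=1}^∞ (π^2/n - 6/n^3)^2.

Parseval: Σ b_n^2 = (1/π) ∫_{-π}^{π} φ(θ)^2 dθ = 2*pi**6/7.
b_n^2 = 4·(π^2/n - 6/n^3)^2, so the sum equals (2*pi**6/7)/4 = pi**6/14.

pi**6/14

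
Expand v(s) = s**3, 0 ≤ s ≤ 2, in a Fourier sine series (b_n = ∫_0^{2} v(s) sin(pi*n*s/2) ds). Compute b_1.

b_1 = ∫_0^{2} (s**3) sin(pi*s/2) ds.
Integrating by parts three times (tabular method), an antiderivative of (s**3) sin(pi*s/2) is -2*s**3*cos(pi*s/2)/pi + 12*s**2*sin(pi*s/2)/pi**2 + 48*s*cos(pi*s/2)/pi**3 - 96*sin(pi*s/2)/pi**4; evaluating from 0 to 2: ∫_{0}^{2} (s**3) sin(pi*s/2) ds = (-96/pi**3 + 16/pi) - (0) = -96/pi**3 + 16/pi.
Hence b_1 = -96/pi**3 + 16/pi.

-96/pi**3 + 16/pi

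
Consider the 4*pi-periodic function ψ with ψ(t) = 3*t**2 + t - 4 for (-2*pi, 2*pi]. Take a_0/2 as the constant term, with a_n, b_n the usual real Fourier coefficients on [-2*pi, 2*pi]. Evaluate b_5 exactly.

4/5

b_5 = (1/(2*pi)) ∫_{-2*pi}^{2*pi} ψ(t) sin(5*t/2) dt.
Integrating by parts twice (tabular method), an antiderivative of (3*t**2 + t - 4) sin(5*t/2) is -6*t**2*cos(5*t/2)/5 + 24*t*sin(5*t/2)/25 - 2*t*cos(5*t/2)/5 + 4*sin(5*t/2)/25 + 248*cos(5*t/2)/125; evaluating from -2*pi to 2*pi: ∫_{-2*pi}^{2*pi} (3*t**2 + t - 4) sin(5*t/2) dt = (-248/125 + 4*pi/5 + 24*pi**2/5) - (-4*pi/5 - 248/125 + 24*pi**2/5) = 8*pi/5.
Hence b_5 = (1/(2*pi))·(8*pi/5) = 4/5.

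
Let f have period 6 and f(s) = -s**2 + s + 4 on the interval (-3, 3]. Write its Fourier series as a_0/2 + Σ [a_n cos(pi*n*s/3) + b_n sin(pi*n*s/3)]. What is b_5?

6/(5*pi)

b_5 = 1/3 ∫_{-3}^{3} f(s) sin(5*pi*s/3) ds.
Integrating by parts twice (tabular method), an antiderivative of (-s**2 + s + 4) sin(5*pi*s/3) is 3*s**2*cos(5*pi*s/3)/(5*pi) - 18*s*sin(5*pi*s/3)/(25*pi**2) - 3*s*cos(5*pi*s/3)/(5*pi) + 9*sin(5*pi*s/3)/(25*pi**2) - 12*cos(5*pi*s/3)/(5*pi) - 54*cos(5*pi*s/3)/(125*pi**3); evaluating from -3 to 3: ∫_{-3}^{3} (-s**2 + s + 4) sin(5*pi*s/3) ds = (6*(9 - 25*pi**2)/(125*pi**3)) - (6*(9 - 100*pi**2)/(125*pi**3)) = 18/(5*pi).
Hence b_5 = (1/3)·(18/(5*pi)) = 6/(5*pi).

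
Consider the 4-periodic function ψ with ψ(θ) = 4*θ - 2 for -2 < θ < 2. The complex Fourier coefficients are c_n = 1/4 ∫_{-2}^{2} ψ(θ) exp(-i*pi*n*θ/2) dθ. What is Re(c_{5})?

Since ψ is real-valued, Re(c_{5}) = 1/4 ∫_{-2}^{2} ψ(θ) cos(5*pi*θ/2) dθ = a_{5}/2.
Integrating by parts (boundary term plus one more integral), an antiderivative of (4*θ - 2) cos(5*pi*θ/2) is 8*θ*sin(5*pi*θ/2)/(5*pi) - 4*sin(5*pi*θ/2)/(5*pi) + 16*cos(5*pi*θ/2)/(25*pi**2); evaluating from -2 to 2: ∫_{-2}^{2} (4*θ - 2) cos(5*pi*θ/2) dθ = (-16/(25*pi**2)) - (-16/(25*pi**2)) = 0.
Hence Re(c_{5}) = (1/4)·(0) = 0.

0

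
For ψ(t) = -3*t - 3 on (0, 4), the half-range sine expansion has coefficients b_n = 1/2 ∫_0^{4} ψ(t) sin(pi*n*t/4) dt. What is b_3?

-12/pi

b_3 = 1/2 ∫_0^{4} (-3*t - 3) sin(3*pi*t/4) dt.
Integrating by parts (boundary term plus one more integral), an antiderivative of (-3*t - 3) sin(3*pi*t/4) is 4*t*cos(3*pi*t/4)/pi - 16*sin(3*pi*t/4)/(3*pi**2) + 4*cos(3*pi*t/4)/pi; evaluating from 0 to 4: ∫_{0}^{4} (-3*t - 3) sin(3*pi*t/4) dt = (-20/pi) - (4/pi) = -24/pi.
Hence b_3 = (1/2)·(-24/pi) = -12/pi.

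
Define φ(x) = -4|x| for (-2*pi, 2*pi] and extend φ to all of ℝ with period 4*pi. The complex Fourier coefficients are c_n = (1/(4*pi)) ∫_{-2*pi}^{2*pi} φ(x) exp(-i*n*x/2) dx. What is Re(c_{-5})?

Since φ is real-valued, Re(c_{-5}) = (1/(4*pi)) ∫_{-2*pi}^{2*pi} φ(x) cos(-5*x/2) dx = a_{5}/2.
φ is even and cos(-5*x/2) is even, so the integrand is even: ∫_{-2*pi}^{2*pi} φ(x) cos(-5*x/2) dx = 2∫_0^{2*pi} φ(x) cos(-5*x/2) dx.
Integrating by parts (boundary term plus one more integral), an antiderivative of (-4*x) cos(-5*x/2) is -8*x*sin(5*x/2)/5 - 16*cos(5*x/2)/25; evaluating from 0 to 2*pi: ∫_{0}^{2*pi} (-4*x) cos(-5*x/2) dx = (16/25) - (-16/25) = 32/25.
So ∫_{-2*pi}^{2*pi} φ(x) cos(-5*x/2) dx = 64/25.
Hence Re(c_{-5}) = (1/(4*pi))·(64/25) = 16/(25*pi).

16/(25*pi)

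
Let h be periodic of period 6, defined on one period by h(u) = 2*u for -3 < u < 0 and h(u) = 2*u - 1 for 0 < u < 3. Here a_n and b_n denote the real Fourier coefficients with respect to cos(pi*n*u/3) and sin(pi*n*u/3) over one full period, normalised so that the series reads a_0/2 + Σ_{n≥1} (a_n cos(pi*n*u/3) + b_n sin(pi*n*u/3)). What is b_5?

2/pi

b_5 = 1/3 ∫_{-3}^{3} h(u) sin(5*pi*u/3) du.
Split the integral at the breakpoints.
Integrating by parts (boundary term plus one more integral), an antiderivative of (2*u) sin(5*pi*u/3) is -6*u*cos(5*pi*u/3)/(5*pi) + 18*sin(5*pi*u/3)/(25*pi**2); evaluating from -3 to 0: ∫_{-3}^{0} (2*u) sin(5*pi*u/3) du = (0) - (-18/(5*pi)) = 18/(5*pi).
Integrating by parts (boundary term plus one more integral), an antiderivative of (2*u - 1) sin(5*pi*u/3) is -6*u*cos(5*pi*u/3)/(5*pi) + 18*sin(5*pi*u/3)/(25*pi**2) + 3*cos(5*pi*u/3)/(5*pi); evaluating from 0 to 3: ∫_{0}^{3} (2*u - 1) sin(5*pi*u/3) du = (3/pi) - (3/(5*pi)) = 12/(5*pi).
Summing the pieces and multiplying by (1/3) gives b_5 = 2/pi.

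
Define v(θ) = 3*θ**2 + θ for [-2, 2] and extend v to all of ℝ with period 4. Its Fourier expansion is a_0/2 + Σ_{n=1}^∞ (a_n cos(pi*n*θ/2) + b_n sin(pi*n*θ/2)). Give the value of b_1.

b_1 = 1/2 ∫_{-2}^{2} v(θ) sin(pi*θ/2) dθ.
Integrating by parts twice (tabular method), an antiderivative of (3*θ**2 + θ) sin(pi*θ/2) is -6*θ**2*cos(pi*θ/2)/pi + 24*θ*sin(pi*θ/2)/pi**2 - 2*θ*cos(pi*θ/2)/pi + 4*sin(pi*θ/2)/pi**2 + 48*cos(pi*θ/2)/pi**3; evaluating from -2 to 2: ∫_{-2}^{2} (3*θ**2 + θ) sin(pi*θ/2) dθ = (-48/pi**3 + 28/pi) - (-48/pi**3 + 20/pi) = 8/pi.
Hence b_1 = (1/2)·(8/pi) = 4/pi.

4/pi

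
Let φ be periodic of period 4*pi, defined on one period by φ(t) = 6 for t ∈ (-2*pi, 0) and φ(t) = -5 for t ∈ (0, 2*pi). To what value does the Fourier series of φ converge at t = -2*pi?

1/2

At t = -2*pi the one-sided limits are φ(-2*pi^-) = -5 and φ(-2*pi^+) = 6.
By Dirichlet's theorem the series converges to their average, [(-5) + (6)]/2 = 1/2.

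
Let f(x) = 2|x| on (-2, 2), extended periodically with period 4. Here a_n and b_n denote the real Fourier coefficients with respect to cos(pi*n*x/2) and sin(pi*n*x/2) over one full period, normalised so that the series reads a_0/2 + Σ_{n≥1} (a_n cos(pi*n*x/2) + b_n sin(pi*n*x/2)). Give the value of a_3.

a_3 = 1/2 ∫_{-2}^{2} f(x) cos(3*pi*x/2) dx.
f is even and cos(3*pi*x/2) is even, so the integrand is even and a_3 = ∫_0^{2} f(x) cos(3*pi*x/2) dx.
Integrating by parts (boundary term plus one more integral), an antiderivative of (2*x) cos(3*pi*x/2) is 4*x*sin(3*pi*x/2)/(3*pi) + 8*cos(3*pi*x/2)/(9*pi**2); evaluating from 0 to 2: ∫_{0}^{2} (2*x) cos(3*pi*x/2) dx = (-8/(9*pi**2)) - (8/(9*pi**2)) = -16/(9*pi**2).
Hence a_3 = -16/(9*pi**2).

-16/(9*pi**2)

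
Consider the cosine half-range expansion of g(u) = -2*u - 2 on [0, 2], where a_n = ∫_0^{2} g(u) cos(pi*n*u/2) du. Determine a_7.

a_7 = ∫_0^{2} (-2*u - 2) cos(7*pi*u/2) du.
Integrating by parts (boundary term plus one more integral), an antiderivative of (-2*u - 2) cos(7*pi*u/2) is -4*u*sin(7*pi*u/2)/(7*pi) - 4*sin(7*pi*u/2)/(7*pi) - 8*cos(7*pi*u/2)/(49*pi**2); evaluating from 0 to 2: ∫_{0}^{2} (-2*u - 2) cos(7*pi*u/2) du = (8/(49*pi**2)) - (-8/(49*pi**2)) = 16/(49*pi**2).
Hence a_7 = 16/(49*pi**2).

16/(49*pi**2)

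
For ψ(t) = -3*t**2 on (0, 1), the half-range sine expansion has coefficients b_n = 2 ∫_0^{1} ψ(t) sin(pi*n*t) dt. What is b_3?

-2/pi + 8/(9*pi**3)

b_3 = 2 ∫_0^{1} (-3*t**2) sin(3*pi*t) dt.
Integrating by parts twice (tabular method), an antiderivative of (-3*t**2) sin(3*pi*t) is t**2*cos(3*pi*t)/pi - 2*t*sin(3*pi*t)/(3*pi**2) - 2*cos(3*pi*t)/(9*pi**3); evaluating from 0 to 1: ∫_{0}^{1} (-3*t**2) sin(3*pi*t) dt = ((2/9 - pi**2)/pi**3) - (-2/(9*pi**3)) = (4/9 - pi**2)/pi**3.
Hence b_3 = 2·((4/9 - pi**2)/pi**3) = -2/pi + 8/(9*pi**3).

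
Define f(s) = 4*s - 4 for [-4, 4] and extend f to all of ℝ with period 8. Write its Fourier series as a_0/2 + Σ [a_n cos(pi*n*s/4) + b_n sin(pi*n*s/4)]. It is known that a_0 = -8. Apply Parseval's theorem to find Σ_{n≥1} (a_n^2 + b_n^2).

Parseval: a_0^2/2 + Σ_{n≥1} (a_n^2+b_n^2) = 1/4 ∫_{-4}^{4} f(s)^2 ds = 608/3.
Subtract a_0^2/2 = 32: Σ (a_n^2+b_n^2) = 512/3.

512/3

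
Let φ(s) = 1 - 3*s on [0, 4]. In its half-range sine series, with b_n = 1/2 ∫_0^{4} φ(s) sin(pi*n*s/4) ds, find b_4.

6/pi

b_4 = 1/2 ∫_0^{4} (1 - 3*s) sin(pi*s) ds.
Integrating by parts (boundary term plus one more integral), an antiderivative of (1 - 3*s) sin(pi*s) is 3*s*cos(pi*s)/pi - 3*sin(pi*s)/pi**2 - cos(pi*s)/pi; evaluating from 0 to 4: ∫_{0}^{4} (1 - 3*s) sin(pi*s) ds = (11/pi) - (-1/pi) = 12/pi.
Hence b_4 = (1/2)·(12/pi) = 6/pi.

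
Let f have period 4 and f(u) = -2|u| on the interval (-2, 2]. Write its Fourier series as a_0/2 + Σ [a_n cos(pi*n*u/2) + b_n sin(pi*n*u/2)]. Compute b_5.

b_5 = 1/2 ∫_{-2}^{2} f(u) sin(5*pi*u/2) du.
f is even and sin(5*pi*u/2) is odd, so the integrand is odd over a symmetric interval and the integral vanishes.

0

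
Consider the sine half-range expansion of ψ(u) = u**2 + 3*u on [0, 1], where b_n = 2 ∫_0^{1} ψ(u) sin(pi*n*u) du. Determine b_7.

b_7 = 2 ∫_0^{1} (u**2 + 3*u) sin(7*pi*u) du.
Integrating by parts twice (tabular method), an antiderivative of (u**2 + 3*u) sin(7*pi*u) is -u**2*cos(7*pi*u)/(7*pi) + 2*u*sin(7*pi*u)/(49*pi**2) - 3*u*cos(7*pi*u)/(7*pi) + 3*sin(7*pi*u)/(49*pi**2) + 2*cos(7*pi*u)/(343*pi**3); evaluating from 0 to 1: ∫_{0}^{1} (u**2 + 3*u) sin(7*pi*u) du = (2*(-1 + 98*pi**2)/(343*pi**3)) - (2/(343*pi**3)) = 4*(-1 + 49*pi**2)/(343*pi**3).
Hence b_7 = 2·(4*(-1 + 49*pi**2)/(343*pi**3)) = 8*(-1 + 49*pi**2)/(343*pi**3).

8*(-1 + 49*pi**2)/(343*pi**3)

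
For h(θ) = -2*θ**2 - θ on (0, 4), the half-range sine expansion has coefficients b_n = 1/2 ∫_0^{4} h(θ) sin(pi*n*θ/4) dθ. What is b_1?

-72/pi + 256/pi**3

b_1 = 1/2 ∫_0^{4} (-2*θ**2 - θ) sin(pi*θ/4) dθ.
Integrating by parts twice (tabular method), an antiderivative of (-2*θ**2 - θ) sin(pi*θ/4) is 8*θ**2*cos(pi*θ/4)/pi - 64*θ*sin(pi*θ/4)/pi**2 + 4*θ*cos(pi*θ/4)/pi - 16*sin(pi*θ/4)/pi**2 - 256*cos(pi*θ/4)/pi**3; evaluating from 0 to 4: ∫_{0}^{4} (-2*θ**2 - θ) sin(pi*θ/4) dθ = (-144/pi + 256/pi**3) - (-256/pi**3) = -144/pi + 512/pi**3.
Hence b_1 = (1/2)·(-144/pi + 512/pi**3) = -72/pi + 256/pi**3.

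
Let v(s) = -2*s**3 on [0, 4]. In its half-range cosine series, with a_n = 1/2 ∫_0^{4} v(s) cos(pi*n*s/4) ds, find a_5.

768*(-4 + 25*pi**2)/(625*pi**4)

a_5 = 1/2 ∫_0^{4} (-2*s**3) cos(5*pi*s/4) ds.
Integrating by parts three times (tabular method), an antiderivative of (-2*s**3) cos(5*pi*s/4) is -8*s**3*sin(5*pi*s/4)/(5*pi) - 96*s**2*cos(5*pi*s/4)/(25*pi**2) + 768*s*sin(5*pi*s/4)/(125*pi**3) + 3072*cos(5*pi*s/4)/(625*pi**4); evaluating from 0 to 4: ∫_{0}^{4} (-2*s**3) cos(5*pi*s/4) ds = (1536*(-2 + 25*pi**2)/(625*pi**4)) - (3072/(625*pi**4)) = 1536*(-4 + 25*pi**2)/(625*pi**4).
Hence a_5 = (1/2)·(1536*(-4 + 25*pi**2)/(625*pi**4)) = 768*(-4 + 25*pi**2)/(625*pi**4).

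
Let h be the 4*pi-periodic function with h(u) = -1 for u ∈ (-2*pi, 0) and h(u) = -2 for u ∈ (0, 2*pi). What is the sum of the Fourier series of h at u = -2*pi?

-3/2

At u = -2*pi the one-sided limits are h(-2*pi^-) = -2 and h(-2*pi^+) = -1.
By Dirichlet's theorem the series converges to their average, [(-2) + (-1)]/2 = -3/2.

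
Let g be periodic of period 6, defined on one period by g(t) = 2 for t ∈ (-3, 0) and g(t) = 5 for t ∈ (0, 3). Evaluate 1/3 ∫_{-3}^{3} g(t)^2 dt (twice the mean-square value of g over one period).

29

1/3 ∫_{-3}^{3} g(t)^2 dt = 1/3 · (87) = 29.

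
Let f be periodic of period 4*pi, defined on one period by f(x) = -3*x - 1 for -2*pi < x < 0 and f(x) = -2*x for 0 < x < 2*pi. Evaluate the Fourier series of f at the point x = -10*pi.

x = -10*pi differs from x = -2*pi by -2 full period(s), and the series is 4*pi-periodic.
At x = -2*pi the one-sided limits are f(-2*pi^-) = -4*pi and f(-2*pi^+) = -1 + 6*pi.
By Dirichlet's theorem the series converges to their average, [(-4*pi) + (-1 + 6*pi)]/2 = -1/2 + pi.

-1/2 + pi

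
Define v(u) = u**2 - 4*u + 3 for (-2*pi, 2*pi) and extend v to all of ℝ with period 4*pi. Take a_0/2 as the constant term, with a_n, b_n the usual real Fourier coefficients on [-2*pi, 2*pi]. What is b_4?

4

b_4 = (1/(2*pi)) ∫_{-2*pi}^{2*pi} v(u) sin(2*u) du.
Integrating by parts twice (tabular method), an antiderivative of (u**2 - 4*u + 3) sin(2*u) is -u**2*cos(2*u)/2 + u*sin(2*u)/2 + 2*u*cos(2*u) - sin(2*u) - 5*cos(2*u)/4; evaluating from -2*pi to 2*pi: ∫_{-2*pi}^{2*pi} (u**2 - 4*u + 3) sin(2*u) du = (-2*pi**2 - 5/4 + 4*pi) - (-2*pi**2 - 4*pi - 5/4) = 8*pi.
Hence b_4 = (1/(2*pi))·(8*pi) = 4.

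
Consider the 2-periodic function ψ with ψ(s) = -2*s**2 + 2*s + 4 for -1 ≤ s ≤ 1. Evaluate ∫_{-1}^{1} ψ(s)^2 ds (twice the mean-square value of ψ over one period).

128/5

∫_{-1}^{1} ψ(s)^2 ds = 128/5.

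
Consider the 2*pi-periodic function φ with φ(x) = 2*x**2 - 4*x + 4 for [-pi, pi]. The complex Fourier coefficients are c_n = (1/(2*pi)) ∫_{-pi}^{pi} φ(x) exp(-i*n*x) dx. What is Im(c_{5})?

4/5

Since φ is real-valued, Im(c_{5}) = -(1/(2*pi)) ∫_{-pi}^{pi} φ(x) sin(5*x) dx = -b_{5}/2.
Integrating by parts twice (tabular method), an antiderivative of (2*x**2 - 4*x + 4) sin(5*x) is -2*x**2*cos(5*x)/5 + 4*x*sin(5*x)/25 + 4*x*cos(5*x)/5 - 4*sin(5*x)/25 - 96*cos(5*x)/125; evaluating from -pi to pi: ∫_{-pi}^{pi} (2*x**2 - 4*x + 4) sin(5*x) dx = (-4*pi/5 + 96/125 + 2*pi**2/5) - (96/125 + 4*pi/5 + 2*pi**2/5) = -8*pi/5.
Hence Im(c_{5}) = (-1/(2*pi))·(-8*pi/5) = 4/5.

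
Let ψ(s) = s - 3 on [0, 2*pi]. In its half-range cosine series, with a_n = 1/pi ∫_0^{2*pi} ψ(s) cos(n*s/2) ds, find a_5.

a_5 = 1/pi ∫_0^{2*pi} (s - 3) cos(5*s/2) ds.
Integrating by parts (boundary term plus one more integral), an antiderivative of (s - 3) cos(5*s/2) is 2*s*sin(5*s/2)/5 - 6*sin(5*s/2)/5 + 4*cos(5*s/2)/25; evaluating from 0 to 2*pi: ∫_{0}^{2*pi} (s - 3) cos(5*s/2) ds = (-4/25) - (4/25) = -8/25.
Hence a_5 = (1/pi)·(-8/25) = -8/(25*pi).

-8/(25*pi)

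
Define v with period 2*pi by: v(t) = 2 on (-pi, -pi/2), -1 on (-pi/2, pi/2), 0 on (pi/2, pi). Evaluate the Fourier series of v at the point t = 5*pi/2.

t = 5*pi/2 differs from t = pi/2 by 1 full period(s), and the series is 2*pi-periodic.
At t = pi/2 the one-sided limits are v(pi/2^-) = -1 and v(pi/2^+) = 0.
By Dirichlet's theorem the series converges to their average, [(-1) + (0)]/2 = -1/2.

-1/2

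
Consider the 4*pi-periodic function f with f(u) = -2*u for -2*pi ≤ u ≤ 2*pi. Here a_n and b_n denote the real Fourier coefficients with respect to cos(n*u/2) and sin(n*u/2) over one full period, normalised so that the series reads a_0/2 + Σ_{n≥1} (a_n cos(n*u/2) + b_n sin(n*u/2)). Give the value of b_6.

b_6 = (1/(2*pi)) ∫_{-2*pi}^{2*pi} f(u) sin(3*u) du.
f is odd and sin(3*u) is odd, so the integrand is even and b_6 = 1/pi ∫_0^{2*pi} f(u) sin(3*u) du.
Integrating by parts (boundary term plus one more integral), an antiderivative of (-2*u) sin(3*u) is 2*u*cos(3*u)/3 - 2*sin(3*u)/9; evaluating from 0 to 2*pi: ∫_{0}^{2*pi} (-2*u) sin(3*u) du = (4*pi/3) - (0) = 4*pi/3.
Hence b_6 = (1/pi)·(4*pi/3) = 4/3.

4/3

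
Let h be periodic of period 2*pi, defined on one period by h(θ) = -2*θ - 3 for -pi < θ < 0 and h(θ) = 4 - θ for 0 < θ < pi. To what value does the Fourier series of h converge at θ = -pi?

At θ = -pi the one-sided limits are h(-pi^-) = 4 - pi and h(-pi^+) = -3 + 2*pi.
By Dirichlet's theorem the series converges to their average, [(4 - pi) + (-3 + 2*pi)]/2 = 1/2 + pi/2.

1/2 + pi/2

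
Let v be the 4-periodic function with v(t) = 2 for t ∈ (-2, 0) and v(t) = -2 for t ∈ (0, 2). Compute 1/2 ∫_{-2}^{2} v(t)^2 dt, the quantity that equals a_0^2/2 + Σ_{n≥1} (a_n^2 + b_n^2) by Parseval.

1/2 ∫_{-2}^{2} v(t)^2 dt = 1/2 · (16) = 8.

8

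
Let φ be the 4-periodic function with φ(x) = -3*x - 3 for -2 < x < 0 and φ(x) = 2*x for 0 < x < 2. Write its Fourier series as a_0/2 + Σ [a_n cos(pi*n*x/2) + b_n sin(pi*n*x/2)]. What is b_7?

4/(7*pi)

b_7 = 1/2 ∫_{-2}^{2} φ(x) sin(7*pi*x/2) dx.
Split the integral at the breakpoints.
Integrating by parts (boundary term plus one more integral), an antiderivative of (-3*x - 3) sin(7*pi*x/2) is 6*x*cos(7*pi*x/2)/(7*pi) - 12*sin(7*pi*x/2)/(49*pi**2) + 6*cos(7*pi*x/2)/(7*pi); evaluating from -2 to 0: ∫_{-2}^{0} (-3*x - 3) sin(7*pi*x/2) dx = (6/(7*pi)) - (6/(7*pi)) = 0.
Integrating by parts (boundary term plus one more integral), an antiderivative of (2*x) sin(7*pi*x/2) is -4*x*cos(7*pi*x/2)/(7*pi) + 8*sin(7*pi*x/2)/(49*pi**2); evaluating from 0 to 2: ∫_{0}^{2} (2*x) sin(7*pi*x/2) dx = (8/(7*pi)) - (0) = 8/(7*pi).
Summing the pieces and multiplying by (1/2) gives b_7 = 4/(7*pi).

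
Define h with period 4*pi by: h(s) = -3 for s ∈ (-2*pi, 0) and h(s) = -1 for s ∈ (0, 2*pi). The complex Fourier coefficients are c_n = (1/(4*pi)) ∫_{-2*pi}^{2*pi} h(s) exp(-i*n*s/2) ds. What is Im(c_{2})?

Since h is real-valued, Im(c_{2}) = -(1/(4*pi)) ∫_{-2*pi}^{2*pi} h(s) sin(s) ds = -b_{2}/2.
Split the integral at the breakpoints.
Directly, an antiderivative of (-3) sin(s) is 3*cos(s); evaluating from -2*pi to 0: ∫_{-2*pi}^{0} (-3) sin(s) ds = (3) - (3) = 0.
Directly, an antiderivative of (-1) sin(s) is cos(s); evaluating from 0 to 2*pi: ∫_{0}^{2*pi} (-1) sin(s) ds = (1) - (1) = 0.
So ∫_{-2*pi}^{2*pi} h(s) sin(s) ds = 0.
Hence Im(c_{2}) = (-1/(4*pi))·(0) = 0.

0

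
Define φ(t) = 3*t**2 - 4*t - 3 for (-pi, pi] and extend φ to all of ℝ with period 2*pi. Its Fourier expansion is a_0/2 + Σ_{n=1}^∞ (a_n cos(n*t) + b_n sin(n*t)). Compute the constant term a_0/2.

a_0 = 1/pi ∫_{-pi}^{pi} φ(t) dt = 1/pi · (2*pi*(-3 + pi**2)) = -6 + 2*pi**2.
So the constant term a_0/2 = -3 + pi**2.

-3 + pi**2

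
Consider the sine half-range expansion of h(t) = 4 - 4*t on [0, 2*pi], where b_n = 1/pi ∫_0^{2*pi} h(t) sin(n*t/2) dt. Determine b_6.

b_6 = 1/pi ∫_0^{2*pi} (4 - 4*t) sin(3*t) dt.
Integrating by parts (boundary term plus one more integral), an antiderivative of (4 - 4*t) sin(3*t) is 4*t*cos(3*t)/3 - 4*sin(3*t)/9 - 4*cos(3*t)/3; evaluating from 0 to 2*pi: ∫_{0}^{2*pi} (4 - 4*t) sin(3*t) dt = (-4/3 + 8*pi/3) - (-4/3) = 8*pi/3.
Hence b_6 = (1/pi)·(8*pi/3) = 8/3.

8/3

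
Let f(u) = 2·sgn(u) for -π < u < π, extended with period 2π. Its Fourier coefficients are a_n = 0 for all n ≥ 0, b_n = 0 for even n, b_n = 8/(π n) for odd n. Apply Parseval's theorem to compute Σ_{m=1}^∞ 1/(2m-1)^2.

Parseval: Σ b_n^2 = (1/π) ∫_{-π}^{π} f(u)^2 du = 8.
Only odd n contribute, with b_n^2 = 64/(π^2 n^2), so Σ_{m≥1} 1/(2m-1)^2 = π^2·(8)/64 = pi**2/8.

pi**2/8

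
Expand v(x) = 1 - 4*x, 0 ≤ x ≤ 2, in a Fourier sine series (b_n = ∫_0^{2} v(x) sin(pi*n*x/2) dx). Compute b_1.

b_1 = ∫_0^{2} (1 - 4*x) sin(pi*x/2) dx.
Integrating by parts (boundary term plus one more integral), an antiderivative of (1 - 4*x) sin(pi*x/2) is 8*x*cos(pi*x/2)/pi - 16*sin(pi*x/2)/pi**2 - 2*cos(pi*x/2)/pi; evaluating from 0 to 2: ∫_{0}^{2} (1 - 4*x) sin(pi*x/2) dx = (-14/pi) - (-2/pi) = -12/pi.
Hence b_1 = -12/pi.

-12/pi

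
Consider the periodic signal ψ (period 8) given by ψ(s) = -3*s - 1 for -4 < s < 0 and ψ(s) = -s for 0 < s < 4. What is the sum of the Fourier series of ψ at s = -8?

-1/2

s = -8 differs from s = 0 by -1 full period(s), and the series is 8-periodic.
At s = 0 the one-sided limits are ψ(0^-) = -1 and ψ(0^+) = 0.
By Dirichlet's theorem the series converges to their average, [(-1) + (0)]/2 = -1/2.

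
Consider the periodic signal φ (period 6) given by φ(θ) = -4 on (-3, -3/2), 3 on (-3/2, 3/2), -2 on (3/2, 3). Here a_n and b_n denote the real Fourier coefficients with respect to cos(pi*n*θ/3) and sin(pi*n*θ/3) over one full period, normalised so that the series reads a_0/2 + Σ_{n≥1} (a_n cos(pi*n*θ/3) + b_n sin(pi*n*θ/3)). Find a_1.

a_1 = 1/3 ∫_{-3}^{3} φ(θ) cos(pi*θ/3) dθ.
Split the integral at the breakpoints.
Directly, an antiderivative of (-4) cos(pi*θ/3) is -12*sin(pi*θ/3)/pi; evaluating from -3 to -3/2: ∫_{-3}^{-3/2} (-4) cos(pi*θ/3) dθ = (12/pi) - (0) = 12/pi.
Directly, an antiderivative of (3) cos(pi*θ/3) is 9*sin(pi*θ/3)/pi; evaluating from -3/2 to 3/2: ∫_{-3/2}^{3/2} (3) cos(pi*θ/3) dθ = (9/pi) - (-9/pi) = 18/pi.
Directly, an antiderivative of (-2) cos(pi*θ/3) is -6*sin(pi*θ/3)/pi; evaluating from 3/2 to 3: ∫_{3/2}^{3} (-2) cos(pi*θ/3) dθ = (0) - (-6/pi) = 6/pi.
Summing the pieces and multiplying by (1/3) gives a_1 = 12/pi.

12/pi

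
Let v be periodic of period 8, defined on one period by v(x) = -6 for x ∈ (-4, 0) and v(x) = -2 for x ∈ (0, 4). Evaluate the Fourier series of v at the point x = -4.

At x = -4 the one-sided limits are v(-4^-) = -2 and v(-4^+) = -6.
By Dirichlet's theorem the series converges to their average, [(-2) + (-6)]/2 = -4.

-4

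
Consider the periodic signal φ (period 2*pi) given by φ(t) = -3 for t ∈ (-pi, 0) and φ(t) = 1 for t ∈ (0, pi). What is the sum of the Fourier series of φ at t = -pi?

-1

At t = -pi the one-sided limits are φ(-pi^-) = 1 and φ(-pi^+) = -3.
By Dirichlet's theorem the series converges to their average, [(1) + (-3)]/2 = -1.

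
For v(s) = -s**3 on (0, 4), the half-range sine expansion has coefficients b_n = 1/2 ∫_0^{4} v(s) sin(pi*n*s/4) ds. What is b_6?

32*(-1 + 6*pi**2)/(9*pi**3)

b_6 = 1/2 ∫_0^{4} (-s**3) sin(3*pi*s/2) ds.
Integrating by parts three times (tabular method), an antiderivative of (-s**3) sin(3*pi*s/2) is 2*s**3*cos(3*pi*s/2)/(3*pi) - 4*s**2*sin(3*pi*s/2)/(3*pi**2) - 16*s*cos(3*pi*s/2)/(9*pi**3) + 32*sin(3*pi*s/2)/(27*pi**4); evaluating from 0 to 4: ∫_{0}^{4} (-s**3) sin(3*pi*s/2) ds = (64*(-1 + 6*pi**2)/(9*pi**3)) - (0) = 64*(-1 + 6*pi**2)/(9*pi**3).
Hence b_6 = (1/2)·(64*(-1 + 6*pi**2)/(9*pi**3)) = 32*(-1 + 6*pi**2)/(9*pi**3).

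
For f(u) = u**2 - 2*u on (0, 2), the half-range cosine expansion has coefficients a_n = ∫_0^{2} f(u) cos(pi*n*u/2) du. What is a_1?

0

a_1 = ∫_0^{2} (u**2 - 2*u) cos(pi*u/2) du.
Integrating by parts twice (tabular method), an antiderivative of (u**2 - 2*u) cos(pi*u/2) is 2*u**2*sin(pi*u/2)/pi - 4*u*sin(pi*u/2)/pi + 8*u*cos(pi*u/2)/pi**2 - 16*sin(pi*u/2)/pi**3 - 8*cos(pi*u/2)/pi**2; evaluating from 0 to 2: ∫_{0}^{2} (u**2 - 2*u) cos(pi*u/2) du = (-8/pi**2) - (-8/pi**2) = 0.
Hence a_1 = 0.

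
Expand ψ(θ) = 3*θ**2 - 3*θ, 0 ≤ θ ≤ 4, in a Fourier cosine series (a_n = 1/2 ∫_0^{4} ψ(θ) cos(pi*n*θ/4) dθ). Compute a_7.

-144/(49*pi**2)

a_7 = 1/2 ∫_0^{4} (3*θ**2 - 3*θ) cos(7*pi*θ/4) dθ.
Integrating by parts twice (tabular method), an antiderivative of (3*θ**2 - 3*θ) cos(7*pi*θ/4) is 12*θ**2*sin(7*pi*θ/4)/(7*pi) - 12*θ*sin(7*pi*θ/4)/(7*pi) + 96*θ*cos(7*pi*θ/4)/(49*pi**2) - 384*sin(7*pi*θ/4)/(343*pi**3) - 48*cos(7*pi*θ/4)/(49*pi**2); evaluating from 0 to 4: ∫_{0}^{4} (3*θ**2 - 3*θ) cos(7*pi*θ/4) dθ = (-48/(7*pi**2)) - (-48/(49*pi**2)) = -288/(49*pi**2).
Hence a_7 = (1/2)·(-288/(49*pi**2)) = -144/(49*pi**2).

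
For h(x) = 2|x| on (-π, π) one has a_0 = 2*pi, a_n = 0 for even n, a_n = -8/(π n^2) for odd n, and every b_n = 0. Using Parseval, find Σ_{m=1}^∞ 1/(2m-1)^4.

pi**4/96

Parseval: a_0^2/2 + Σ a_n^2 = (1/π) ∫_{-π}^{π} h(x)^2 dx = 8*pi**2/3.
Subtract a_0^2/2 = 2*pi**2: Σ a_n^2 = 2*pi**2/3.
Only odd n contribute, with a_n^2 = 64/(π^2 n^4), so Σ_{m≥1} 1/(2m-1)^4 = π^2·(2*pi**2/3)/64 = pi**4/96.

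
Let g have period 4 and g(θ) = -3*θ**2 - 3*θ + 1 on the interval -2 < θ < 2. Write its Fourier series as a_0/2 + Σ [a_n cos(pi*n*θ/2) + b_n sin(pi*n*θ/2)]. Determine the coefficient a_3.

16/(3*pi**2)

a_3 = 1/2 ∫_{-2}^{2} g(θ) cos(3*pi*θ/2) dθ.
Integrating by parts twice (tabular method), an antiderivative of (-3*θ**2 - 3*θ + 1) cos(3*pi*θ/2) is -2*θ**2*sin(3*pi*θ/2)/pi - 2*θ*sin(3*pi*θ/2)/pi - 8*θ*cos(3*pi*θ/2)/(3*pi**2) + 16*sin(3*pi*θ/2)/(9*pi**3) + 2*sin(3*pi*θ/2)/(3*pi) - 4*cos(3*pi*θ/2)/(3*pi**2); evaluating from -2 to 2: ∫_{-2}^{2} (-3*θ**2 - 3*θ + 1) cos(3*pi*θ/2) dθ = (20/(3*pi**2)) - (-4/pi**2) = 32/(3*pi**2).
Hence a_3 = (1/2)·(32/(3*pi**2)) = 16/(3*pi**2).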